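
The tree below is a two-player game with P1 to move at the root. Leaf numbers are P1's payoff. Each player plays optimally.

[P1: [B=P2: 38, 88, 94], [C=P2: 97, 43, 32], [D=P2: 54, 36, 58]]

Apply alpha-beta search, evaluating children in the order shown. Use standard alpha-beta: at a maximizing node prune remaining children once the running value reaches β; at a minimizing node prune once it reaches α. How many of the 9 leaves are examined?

B [α=-∞,β=+∞]: v=38
C [α=38,β=+∞]: v=32
D [α=38,β=+∞]: v=36 after child 2 ≤ α → α-cutoff, skip 1
Root [α=-∞,β=+∞]: v=38
Leaves evaluated: 8 of 9.

8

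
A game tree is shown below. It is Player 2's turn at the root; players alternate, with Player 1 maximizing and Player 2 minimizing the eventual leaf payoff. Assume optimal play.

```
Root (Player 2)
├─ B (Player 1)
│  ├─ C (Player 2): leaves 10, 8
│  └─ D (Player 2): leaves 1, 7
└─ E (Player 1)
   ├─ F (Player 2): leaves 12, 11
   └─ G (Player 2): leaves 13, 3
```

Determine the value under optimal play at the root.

8

C (Player 2): min(10, 8) = 8
D (Player 2): min(1, 7) = 1
B (Player 1): max(8, 1) = 8
F (Player 2): min(12, 11) = 11
G (Player 2): min(13, 3) = 3
E (Player 1): max(11, 3) = 11
Root (Player 2): min(8, 11) = 8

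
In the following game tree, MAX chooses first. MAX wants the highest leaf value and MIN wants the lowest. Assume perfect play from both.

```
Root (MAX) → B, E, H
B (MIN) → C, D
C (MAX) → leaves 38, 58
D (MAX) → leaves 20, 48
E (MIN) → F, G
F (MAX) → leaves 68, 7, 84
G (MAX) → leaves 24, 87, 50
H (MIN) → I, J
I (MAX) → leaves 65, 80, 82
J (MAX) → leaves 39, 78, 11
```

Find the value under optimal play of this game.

C (MAX): max(38, 58) = 58
D (MAX): max(20, 48) = 48
B (MIN): min(58, 48) = 48
F (MAX): max(68, 7, 84) = 84
G (MAX): max(24, 87, 50) = 87
E (MIN): min(84, 87) = 84
I (MAX): max(65, 80, 82) = 82
J (MAX): max(39, 78, 11) = 78
H (MIN): min(82, 78) = 78
Root (MAX): max(48, 84, 78) = 84

84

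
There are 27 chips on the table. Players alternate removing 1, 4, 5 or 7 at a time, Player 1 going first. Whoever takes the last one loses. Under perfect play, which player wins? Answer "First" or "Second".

Second

Positions where the player to move wins (W) vs loses (L):
i:   0  1  2  3  4  5  6  7  8  9 10 11 12 13 14 15 16 17 18 19 20 21 22 23 24 25 26 27
     W  L  W  L  W  W  W  W  W  L  W  L  W  W  W  W  W  L  W  L  W  W  W  W  W  L  W  L
Position 27 is L, so the second player wins.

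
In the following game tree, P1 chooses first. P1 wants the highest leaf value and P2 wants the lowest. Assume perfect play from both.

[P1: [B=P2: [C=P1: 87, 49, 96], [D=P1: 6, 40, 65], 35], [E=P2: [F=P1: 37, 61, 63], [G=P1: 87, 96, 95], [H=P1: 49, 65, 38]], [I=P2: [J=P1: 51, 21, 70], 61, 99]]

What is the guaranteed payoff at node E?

F: max(37, 61, 63) = 63
G: max(87, 96, 95) = 96
H: max(49, 65, 38) = 65
E: min(63, 96, 65) = 63

63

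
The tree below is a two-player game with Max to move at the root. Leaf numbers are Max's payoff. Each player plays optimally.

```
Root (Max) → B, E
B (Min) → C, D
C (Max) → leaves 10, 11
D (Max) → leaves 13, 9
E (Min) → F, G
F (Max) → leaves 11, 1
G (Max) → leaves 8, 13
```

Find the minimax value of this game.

C (Max): max(10, 11) = 11
D (Max): max(13, 9) = 13
B (Min): min(11, 13) = 11
F (Max): max(11, 1) = 11
G (Max): max(8, 13) = 13
E (Min): min(11, 13) = 11
Root (Max): max(11, 11) = 11

11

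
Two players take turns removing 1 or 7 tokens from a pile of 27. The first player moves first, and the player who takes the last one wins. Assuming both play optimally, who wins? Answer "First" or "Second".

i:   0  1  2  3  4  5  6  7  8  9 10 11 12 13 14 15 16 17 18 19 20 21 22 23 24 25 26 27
     L  W  L  W  L  W  L  W  L  W  L  W  L  W  L  W  L  W  L  W  L  W  L  W  L  W  L  W
Position 27 is W, so the first player wins.

First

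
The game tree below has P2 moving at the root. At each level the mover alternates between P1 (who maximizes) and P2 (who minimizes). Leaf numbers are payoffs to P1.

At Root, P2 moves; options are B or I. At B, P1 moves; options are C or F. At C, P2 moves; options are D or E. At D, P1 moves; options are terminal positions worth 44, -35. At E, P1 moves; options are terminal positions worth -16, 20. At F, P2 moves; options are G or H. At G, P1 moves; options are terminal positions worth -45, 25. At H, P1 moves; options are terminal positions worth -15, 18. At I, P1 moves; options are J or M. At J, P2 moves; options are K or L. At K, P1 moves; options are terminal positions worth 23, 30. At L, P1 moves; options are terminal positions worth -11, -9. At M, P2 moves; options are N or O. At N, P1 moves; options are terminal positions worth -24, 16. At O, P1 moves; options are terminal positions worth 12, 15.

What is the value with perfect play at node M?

N: max(-24, 16) = 16
O: max(12, 15) = 15
M: min(16, 15) = 15

15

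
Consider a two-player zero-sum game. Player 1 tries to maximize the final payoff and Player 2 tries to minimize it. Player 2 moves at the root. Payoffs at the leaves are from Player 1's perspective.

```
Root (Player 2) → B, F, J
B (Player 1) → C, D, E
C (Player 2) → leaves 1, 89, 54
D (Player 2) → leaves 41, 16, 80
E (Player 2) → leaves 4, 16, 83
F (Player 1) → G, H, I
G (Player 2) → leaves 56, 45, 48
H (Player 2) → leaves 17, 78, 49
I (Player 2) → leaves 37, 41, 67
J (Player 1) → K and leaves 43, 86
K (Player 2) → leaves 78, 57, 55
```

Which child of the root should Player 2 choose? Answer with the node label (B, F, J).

B

C (Player 2): min(1, 89, 54) = 1
D (Player 2): min(41, 16, 80) = 16
E (Player 2): min(4, 16, 83) = 4
B (Player 1): max(1, 16, 4) = 16
G (Player 2): min(56, 45, 48) = 45
H (Player 2): min(17, 78, 49) = 17
I (Player 2): min(37, 41, 67) = 37
F (Player 1): max(45, 17, 37) = 45
K (Player 2): min(78, 57, 55) = 55
J (Player 1): max(55, 43, 86) = 86
Root (Player 2): min(16, 45, 86) = 16
Player 2 picks the child with the lowest value: B (value 16).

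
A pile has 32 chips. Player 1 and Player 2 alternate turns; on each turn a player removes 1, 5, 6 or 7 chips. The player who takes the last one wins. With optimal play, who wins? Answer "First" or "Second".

First

i:   0  1  2  3  4  5  6  7  8  9 10 11 12 13 14 15 16 17 18 19 20 21 22 23 24 25 26 27 28 29 30 31 32
     L  W  L  W  L  W  W  W  W  W  W  W  L  W  L  W  L  W  W  W  W  W  W  W  L  W  L  W  L  W  W  W  W
Position 32 is W, so the first player wins.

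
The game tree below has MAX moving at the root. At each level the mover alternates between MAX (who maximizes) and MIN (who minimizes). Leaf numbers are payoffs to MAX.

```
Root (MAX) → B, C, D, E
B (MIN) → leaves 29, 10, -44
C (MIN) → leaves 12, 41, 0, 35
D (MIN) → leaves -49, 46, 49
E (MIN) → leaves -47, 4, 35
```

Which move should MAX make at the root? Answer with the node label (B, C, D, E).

B (MIN): min(29, 10, -44) = -44
C (MIN): min(12, 41, 0, 35) = 0
D (MIN): min(-49, 46, 49) = -49
E (MIN): min(-47, 4, 35) = -47
Root (MAX): max(-44, 0, -49, -47) = 0
MAX picks the child with the highest value: C (value 0).

C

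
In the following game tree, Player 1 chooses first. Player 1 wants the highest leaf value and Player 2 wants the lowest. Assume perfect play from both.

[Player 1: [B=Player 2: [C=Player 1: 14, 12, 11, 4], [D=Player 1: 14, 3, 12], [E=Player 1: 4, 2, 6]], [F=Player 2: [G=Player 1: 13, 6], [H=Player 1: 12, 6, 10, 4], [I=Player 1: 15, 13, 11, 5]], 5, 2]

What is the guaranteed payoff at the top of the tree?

12

C (Player 1): max(14, 12, 11, 4) = 14
D (Player 1): max(14, 3, 12) = 14
E (Player 1): max(4, 2, 6) = 6
B (Player 2): min(14, 14, 6) = 6
G (Player 1): max(13, 6) = 13
H (Player 1): max(12, 6, 10, 4) = 12
I (Player 1): max(15, 13, 11, 5) = 15
F (Player 2): min(13, 12, 15) = 12
Root (Player 1): max(6, 12, 5, 2) = 12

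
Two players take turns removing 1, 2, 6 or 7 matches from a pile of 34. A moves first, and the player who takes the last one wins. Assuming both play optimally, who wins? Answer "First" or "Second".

Positions where the player to move wins (W) vs loses (L):
i:   0  1  2  3  4  5  6  7  8  9 10 11 12 13 14 15 16 17 18 19 20 21 22 23 24 25 26 27 28 29 30 31 32 33 34
     L  W  W  L  W  W  W  W  L  W  W  L  W  W  W  W  L  W  W  L  W  W  W  W  L  W  W  L  W  W  W  W  L  W  W
Position 34 is W, so the first player wins.

First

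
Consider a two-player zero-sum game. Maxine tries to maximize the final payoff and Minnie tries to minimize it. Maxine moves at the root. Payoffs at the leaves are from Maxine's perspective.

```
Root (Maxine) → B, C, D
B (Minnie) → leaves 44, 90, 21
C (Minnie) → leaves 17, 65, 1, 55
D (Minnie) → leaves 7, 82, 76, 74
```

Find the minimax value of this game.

21

B (Minnie): min(44, 90, 21) = 21
C (Minnie): min(17, 65, 1, 55) = 1
D (Minnie): min(7, 82, 76, 74) = 7
Root (Maxine): max(21, 1, 7) = 21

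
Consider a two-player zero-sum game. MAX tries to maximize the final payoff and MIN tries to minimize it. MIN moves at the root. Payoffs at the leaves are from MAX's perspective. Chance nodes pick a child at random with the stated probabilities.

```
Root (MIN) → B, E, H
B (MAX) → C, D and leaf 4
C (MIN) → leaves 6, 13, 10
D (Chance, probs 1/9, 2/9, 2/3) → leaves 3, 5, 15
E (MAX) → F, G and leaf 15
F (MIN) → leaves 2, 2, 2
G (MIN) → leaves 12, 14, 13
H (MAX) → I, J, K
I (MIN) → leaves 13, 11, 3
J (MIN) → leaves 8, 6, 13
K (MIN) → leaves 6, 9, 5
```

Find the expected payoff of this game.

C (MIN): min(6, 13, 10) = 6
D (Chance): 1/9·3 + 2/9·5 + 2/3·15 = 11.44
B (MAX): max(6, 11.44, 4) = 11.44
F (MIN): min(2, 2, 2) = 2
G (MIN): min(12, 14, 13) = 12
E (MAX): max(2, 12, 15) = 15
I (MIN): min(13, 11, 3) = 3
J (MIN): min(8, 6, 13) = 6
K (MIN): min(6, 9, 5) = 5
H (MAX): max(3, 6, 5) = 6
Root (MIN): min(11.44, 15, 6) = 6

6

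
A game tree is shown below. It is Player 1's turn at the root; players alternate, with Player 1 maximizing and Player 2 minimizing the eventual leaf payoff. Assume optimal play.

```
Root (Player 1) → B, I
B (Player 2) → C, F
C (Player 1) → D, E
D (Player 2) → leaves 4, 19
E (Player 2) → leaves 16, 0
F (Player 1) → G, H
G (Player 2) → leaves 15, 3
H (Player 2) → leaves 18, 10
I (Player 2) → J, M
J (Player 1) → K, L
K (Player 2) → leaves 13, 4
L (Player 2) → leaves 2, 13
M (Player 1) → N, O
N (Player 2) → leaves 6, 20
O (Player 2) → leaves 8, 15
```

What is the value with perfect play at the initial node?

D (Player 2): min(4, 19) = 4
E (Player 2): min(16, 0) = 0
C (Player 1): max(4, 0) = 4
G (Player 2): min(15, 3) = 3
H (Player 2): min(18, 10) = 10
F (Player 1): max(3, 10) = 10
B (Player 2): min(4, 10) = 4
K (Player 2): min(13, 4) = 4
L (Player 2): min(2, 13) = 2
J (Player 1): max(4, 2) = 4
N (Player 2): min(6, 20) = 6
O (Player 2): min(8, 15) = 8
M (Player 1): max(6, 8) = 8
I (Player 2): min(4, 8) = 4
Root (Player 1): max(4, 4) = 4

4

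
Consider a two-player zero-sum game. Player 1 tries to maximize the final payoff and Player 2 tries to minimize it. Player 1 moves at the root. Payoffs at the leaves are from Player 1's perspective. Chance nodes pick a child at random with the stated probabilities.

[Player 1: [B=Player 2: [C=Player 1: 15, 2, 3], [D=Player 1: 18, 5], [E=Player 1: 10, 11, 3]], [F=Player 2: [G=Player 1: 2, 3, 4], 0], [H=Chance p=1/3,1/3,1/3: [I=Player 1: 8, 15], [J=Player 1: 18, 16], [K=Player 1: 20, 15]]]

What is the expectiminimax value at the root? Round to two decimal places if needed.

C (Player 1): max(15, 2, 3) = 15
D (Player 1): max(18, 5) = 18
E (Player 1): max(10, 11, 3) = 11
B (Player 2): min(15, 18, 11) = 11
G (Player 1): max(2, 3, 4) = 4
F (Player 2): min(4, 0) = 0
I (Player 1): max(8, 15) = 15
J (Player 1): max(18, 16) = 18
K (Player 1): max(20, 15) = 20
H (Chance): 1/3·15 + 1/3·18 + 1/3·20 = 17.67
Root (Player 1): max(11, 0, 17.67) = 17.67

17.67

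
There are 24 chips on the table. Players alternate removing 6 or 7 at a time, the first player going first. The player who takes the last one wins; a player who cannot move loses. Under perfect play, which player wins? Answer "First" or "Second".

W/L table (W = player to move can force a win):
i:   0  1  2  3  4  5  6  7  8  9 10 11 12 13 14 15 16 17 18 19 20 21 22 23 24
     L  L  L  L  L  L  W  W  W  W  W  W  W  L  L  L  L  L  L  W  W  W  W  W  W
Position 24 is W, so the first player wins.

First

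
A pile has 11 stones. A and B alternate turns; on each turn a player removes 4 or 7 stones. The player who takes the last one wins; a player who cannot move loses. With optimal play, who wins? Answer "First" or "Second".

Positions where the player to move wins (W) vs loses (L):
i:   0  1  2  3  4  5  6  7  8  9 10 11
     L  L  L  L  W  W  W  W  W  W  W  L
Position 11 is L, so the second player wins.

Second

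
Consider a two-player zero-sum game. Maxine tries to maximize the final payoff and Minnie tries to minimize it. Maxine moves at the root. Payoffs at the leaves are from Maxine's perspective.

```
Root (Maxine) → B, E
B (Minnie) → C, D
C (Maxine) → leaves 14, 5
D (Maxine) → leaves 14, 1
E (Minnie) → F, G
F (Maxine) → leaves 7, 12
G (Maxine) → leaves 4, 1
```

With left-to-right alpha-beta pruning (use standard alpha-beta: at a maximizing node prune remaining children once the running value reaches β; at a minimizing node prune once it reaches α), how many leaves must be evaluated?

5

C [α=-∞,β=+∞]: v=14
D [α=-∞,β=14]: v=14 after child 1 ≥ β → β-cutoff, skip 1
B [α=-∞,β=+∞]: v=14
F [α=14,β=+∞]: v=12
E [α=14,β=+∞]: v=12 after child 1 ≤ α → α-cutoff, skip 1
Root [α=-∞,β=+∞]: v=14
Leaves evaluated: 5 of 8.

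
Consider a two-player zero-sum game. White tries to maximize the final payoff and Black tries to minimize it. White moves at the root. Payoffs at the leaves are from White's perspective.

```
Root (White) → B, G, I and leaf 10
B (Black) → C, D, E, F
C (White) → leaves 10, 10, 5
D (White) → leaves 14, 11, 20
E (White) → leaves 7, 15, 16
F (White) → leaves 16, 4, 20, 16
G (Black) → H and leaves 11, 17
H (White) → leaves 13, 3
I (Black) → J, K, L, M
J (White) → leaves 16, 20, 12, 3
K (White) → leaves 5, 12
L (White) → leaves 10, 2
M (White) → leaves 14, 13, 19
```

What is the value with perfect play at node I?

10

J: max(16, 20, 12, 3) = 20
K: max(5, 12) = 12
L: max(10, 2) = 10
M: max(14, 13, 19) = 19
I: min(20, 12, 10, 19) = 10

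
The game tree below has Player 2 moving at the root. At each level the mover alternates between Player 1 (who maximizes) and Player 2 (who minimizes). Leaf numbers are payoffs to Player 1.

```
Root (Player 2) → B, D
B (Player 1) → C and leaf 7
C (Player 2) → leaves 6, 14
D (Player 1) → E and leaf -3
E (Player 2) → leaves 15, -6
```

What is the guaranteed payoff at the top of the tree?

C (Player 2): min(6, 14) = 6
B (Player 1): max(6, 7) = 7
E (Player 2): min(15, -6) = -6
D (Player 1): max(-6, -3) = -3
Root (Player 2): min(7, -3) = -3

-3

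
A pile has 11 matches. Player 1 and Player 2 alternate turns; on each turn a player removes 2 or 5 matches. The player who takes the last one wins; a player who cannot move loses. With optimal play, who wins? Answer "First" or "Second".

Second

Mark each pile size as W (mover wins) or L (mover loses):
i:   0  1  2  3  4  5  6  7  8  9 10 11
     L  L  W  W  L  W  W  L  L  W  W  L
Position 11 is L, so the second player wins.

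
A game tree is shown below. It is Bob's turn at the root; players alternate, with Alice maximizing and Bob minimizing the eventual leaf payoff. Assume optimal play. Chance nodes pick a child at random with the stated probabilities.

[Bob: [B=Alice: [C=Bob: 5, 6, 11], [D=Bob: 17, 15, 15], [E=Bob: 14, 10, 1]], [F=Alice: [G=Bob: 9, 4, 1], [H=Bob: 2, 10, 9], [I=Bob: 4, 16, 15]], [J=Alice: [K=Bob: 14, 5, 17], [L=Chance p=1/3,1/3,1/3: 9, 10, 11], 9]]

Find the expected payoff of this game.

4

C (Bob): min(5, 6, 11) = 5
D (Bob): min(17, 15, 15) = 15
E (Bob): min(14, 10, 1) = 1
B (Alice): max(5, 15, 1) = 15
G (Bob): min(9, 4, 1) = 1
H (Bob): min(2, 10, 9) = 2
I (Bob): min(4, 16, 15) = 4
F (Alice): max(1, 2, 4) = 4
K (Bob): min(14, 5, 17) = 5
L (Chance): 1/3·9 + 1/3·10 + 1/3·11 = 10
J (Alice): max(5, 10, 9) = 10
Root (Bob): min(15, 4, 10) = 4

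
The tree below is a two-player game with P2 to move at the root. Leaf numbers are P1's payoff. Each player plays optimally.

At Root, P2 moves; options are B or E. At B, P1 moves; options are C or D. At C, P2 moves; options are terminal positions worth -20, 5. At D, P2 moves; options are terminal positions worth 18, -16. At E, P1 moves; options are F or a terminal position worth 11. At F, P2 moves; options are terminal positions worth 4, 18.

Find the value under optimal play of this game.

C (P2): min(-20, 5) = -20
D (P2): min(18, -16) = -16
B (P1): max(-20, -16) = -16
F (P2): min(4, 18) = 4
E (P1): max(4, 11) = 11
Root (P2): min(-16, 11) = -16

-16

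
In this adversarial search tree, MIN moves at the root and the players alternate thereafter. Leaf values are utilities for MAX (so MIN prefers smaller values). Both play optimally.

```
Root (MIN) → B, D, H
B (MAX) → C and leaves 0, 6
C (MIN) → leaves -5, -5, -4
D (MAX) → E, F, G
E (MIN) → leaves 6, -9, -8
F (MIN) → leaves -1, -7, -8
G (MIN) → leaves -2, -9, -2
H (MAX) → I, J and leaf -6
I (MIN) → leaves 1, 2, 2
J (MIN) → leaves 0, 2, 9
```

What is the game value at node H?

I: min(1, 2, 2) = 1
J: min(0, 2, 9) = 0
H: max(1, 0, -6) = 1

1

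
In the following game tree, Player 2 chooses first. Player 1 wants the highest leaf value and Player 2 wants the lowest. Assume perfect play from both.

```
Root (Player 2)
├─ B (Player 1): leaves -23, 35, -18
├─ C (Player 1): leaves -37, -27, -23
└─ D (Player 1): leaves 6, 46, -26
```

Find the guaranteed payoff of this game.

-23

B (Player 1): max(-23, 35, -18) = 35
C (Player 1): max(-37, -27, -23) = -23
D (Player 1): max(6, 46, -26) = 46
Root (Player 2): min(35, -23, 46) = -23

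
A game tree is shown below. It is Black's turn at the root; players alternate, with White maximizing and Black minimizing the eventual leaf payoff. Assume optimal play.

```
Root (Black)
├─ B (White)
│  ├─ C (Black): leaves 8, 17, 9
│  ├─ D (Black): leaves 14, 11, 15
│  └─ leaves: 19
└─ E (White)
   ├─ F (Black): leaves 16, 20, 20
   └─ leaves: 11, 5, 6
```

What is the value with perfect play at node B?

C: min(8, 17, 9) = 8
D: min(14, 11, 15) = 11
B: max(8, 11, 19) = 19

19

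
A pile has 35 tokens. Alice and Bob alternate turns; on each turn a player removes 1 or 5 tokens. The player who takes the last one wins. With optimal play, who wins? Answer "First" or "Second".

First

W/L table (W = player to move can force a win):
i:   0  1  2  3  4  5  6  7  8  9 10 11 12 13 14 15 16 17 18 19 20 21 22 23 24 25 26 27 28 29 30 31 32 33 34 35
     L  W  L  W  L  W  L  W  L  W  L  W  L  W  L  W  L  W  L  W  L  W  L  W  L  W  L  W  L  W  L  W  L  W  L  W
Position 35 is W, so the first player wins.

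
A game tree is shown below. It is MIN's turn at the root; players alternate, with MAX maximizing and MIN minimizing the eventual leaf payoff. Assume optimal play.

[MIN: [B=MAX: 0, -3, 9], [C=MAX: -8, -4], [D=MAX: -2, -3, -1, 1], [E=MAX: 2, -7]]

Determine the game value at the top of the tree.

B (MAX): max(0, -3, 9) = 9
C (MAX): max(-8, -4) = -4
D (MAX): max(-2, -3, -1, 1) = 1
E (MAX): max(2, -7) = 2
Root (MIN): min(9, -4, 1, 2) = -4

-4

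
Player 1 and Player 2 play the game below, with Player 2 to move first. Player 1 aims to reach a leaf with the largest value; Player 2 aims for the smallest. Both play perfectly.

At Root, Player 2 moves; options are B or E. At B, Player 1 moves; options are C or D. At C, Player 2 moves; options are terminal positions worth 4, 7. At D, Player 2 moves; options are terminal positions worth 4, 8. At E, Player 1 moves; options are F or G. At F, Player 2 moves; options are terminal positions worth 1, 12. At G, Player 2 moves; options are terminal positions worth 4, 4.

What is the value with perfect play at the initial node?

C (Player 2): min(4, 7) = 4
D (Player 2): min(4, 8) = 4
B (Player 1): max(4, 4) = 4
F (Player 2): min(1, 12) = 1
G (Player 2): min(4, 4) = 4
E (Player 1): max(1, 4) = 4
Root (Player 2): min(4, 4) = 4

4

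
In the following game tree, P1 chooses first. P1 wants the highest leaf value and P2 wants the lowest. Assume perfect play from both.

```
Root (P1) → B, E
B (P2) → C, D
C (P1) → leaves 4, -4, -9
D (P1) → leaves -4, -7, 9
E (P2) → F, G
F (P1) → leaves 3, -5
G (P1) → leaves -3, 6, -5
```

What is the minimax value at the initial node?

4

C (P1): max(4, -4, -9) = 4
D (P1): max(-4, -7, 9) = 9
B (P2): min(4, 9) = 4
F (P1): max(3, -5) = 3
G (P1): max(-3, 6, -5) = 6
E (P2): min(3, 6) = 3
Root (P1): max(4, 3) = 4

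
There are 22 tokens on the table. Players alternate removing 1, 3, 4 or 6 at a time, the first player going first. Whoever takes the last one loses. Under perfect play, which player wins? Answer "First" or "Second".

i:   0  1  2  3  4  5  6  7  8  9 10 11 12 13 14 15 16 17 18 19 20 21 22
     W  L  W  L  W  W  W  W  L  W  L  W  W  W  W  L  W  L  W  W  W  W  L
Position 22 is L, so the second player wins.

Second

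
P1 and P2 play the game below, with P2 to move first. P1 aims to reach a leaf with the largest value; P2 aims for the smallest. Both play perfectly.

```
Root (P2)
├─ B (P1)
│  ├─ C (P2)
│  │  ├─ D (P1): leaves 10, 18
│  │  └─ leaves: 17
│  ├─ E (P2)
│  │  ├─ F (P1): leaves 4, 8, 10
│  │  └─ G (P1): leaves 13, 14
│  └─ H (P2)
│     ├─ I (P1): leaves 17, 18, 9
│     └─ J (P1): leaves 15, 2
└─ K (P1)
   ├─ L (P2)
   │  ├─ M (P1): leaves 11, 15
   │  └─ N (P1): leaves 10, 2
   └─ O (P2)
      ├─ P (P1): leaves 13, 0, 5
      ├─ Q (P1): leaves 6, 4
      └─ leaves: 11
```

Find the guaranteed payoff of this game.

10

D (P1): max(10, 18) = 18
C (P2): min(18, 17) = 17
F (P1): max(4, 8, 10) = 10
G (P1): max(13, 14) = 14
E (P2): min(10, 14) = 10
I (P1): max(17, 18, 9) = 18
J (P1): max(15, 2) = 15
H (P2): min(18, 15) = 15
B (P1): max(17, 10, 15) = 17
M (P1): max(11, 15) = 15
N (P1): max(10, 2) = 10
L (P2): min(15, 10) = 10
P (P1): max(13, 0, 5) = 13
Q (P1): max(6, 4) = 6
O (P2): min(13, 6, 11) = 6
K (P1): max(10, 6) = 10
Root (P2): min(17, 10) = 10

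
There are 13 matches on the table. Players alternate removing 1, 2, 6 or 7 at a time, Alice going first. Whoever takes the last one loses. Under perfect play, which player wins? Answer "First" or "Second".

First

Mark each pile size as W (mover wins) or L (mover loses):
i:   0  1  2  3  4  5  6  7  8  9 10 11 12 13
     W  L  W  W  L  W  W  W  W  L  W  W  L  W
Position 13 is W, so the first player wins.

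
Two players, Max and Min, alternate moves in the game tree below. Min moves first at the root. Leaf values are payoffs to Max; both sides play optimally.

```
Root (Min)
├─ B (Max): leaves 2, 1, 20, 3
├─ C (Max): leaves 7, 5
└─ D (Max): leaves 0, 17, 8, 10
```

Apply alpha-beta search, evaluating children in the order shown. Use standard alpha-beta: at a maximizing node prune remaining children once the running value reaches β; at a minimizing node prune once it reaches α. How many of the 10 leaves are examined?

B [α=-∞,β=+∞]: v=20
C [α=-∞,β=20]: v=7
D [α=-∞,β=7]: v=17 after child 2 ≥ β → β-cutoff, skip 2
Root [α=-∞,β=+∞]: v=7
Leaves evaluated: 8 of 10.

8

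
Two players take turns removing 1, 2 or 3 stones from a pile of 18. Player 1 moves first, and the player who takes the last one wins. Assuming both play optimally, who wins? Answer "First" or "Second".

Compute winning (W) and losing (L) positions by backward induction:
i:   0  1  2  3  4  5  6  7  8  9 10 11 12 13 14 15 16 17 18
     L  W  W  W  L  W  W  W  L  W  W  W  L  W  W  W  L  W  W
Position 18 is W, so the first player wins.

First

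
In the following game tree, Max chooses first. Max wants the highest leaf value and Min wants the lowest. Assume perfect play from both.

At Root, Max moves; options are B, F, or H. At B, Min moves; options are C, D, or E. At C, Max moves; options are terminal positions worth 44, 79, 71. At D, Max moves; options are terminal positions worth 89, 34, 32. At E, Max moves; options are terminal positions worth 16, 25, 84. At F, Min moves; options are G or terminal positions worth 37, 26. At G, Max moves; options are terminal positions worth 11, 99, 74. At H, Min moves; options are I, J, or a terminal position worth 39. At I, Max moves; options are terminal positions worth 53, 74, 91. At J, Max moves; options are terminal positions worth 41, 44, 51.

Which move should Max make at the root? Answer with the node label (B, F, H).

B

C (Max): max(44, 79, 71) = 79
D (Max): max(89, 34, 32) = 89
E (Max): max(16, 25, 84) = 84
B (Min): min(79, 89, 84) = 79
G (Max): max(11, 99, 74) = 99
F (Min): min(99, 37, 26) = 26
I (Max): max(53, 74, 91) = 91
J (Max): max(41, 44, 51) = 51
H (Min): min(91, 51, 39) = 39
Root (Max): max(79, 26, 39) = 79
Max picks the child with the highest value: B (value 79).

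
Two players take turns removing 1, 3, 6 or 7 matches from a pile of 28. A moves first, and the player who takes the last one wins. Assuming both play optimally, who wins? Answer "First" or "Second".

Second

Mark each pile size as W (mover wins) or L (mover loses):
i:   0  1  2  3  4  5  6  7  8  9 10 11 12 13 14 15 16 17 18 19 20 21 22 23 24 25 26 27 28
     L  W  L  W  L  W  W  W  W  W  W  W  L  W  L  W  L  W  W  W  W  W  W  W  L  W  L  W  L
Position 28 is L, so the second player wins.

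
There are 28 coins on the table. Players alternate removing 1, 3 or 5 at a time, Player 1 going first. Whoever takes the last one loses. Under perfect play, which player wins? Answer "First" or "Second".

First

i:   0  1  2  3  4  5  6  7  8  9 10 11 12 13 14 15 16 17 18 19 20 21 22 23 24 25 26 27 28
     W  L  W  L  W  L  W  L  W  L  W  L  W  L  W  L  W  L  W  L  W  L  W  L  W  L  W  L  W
Position 28 is W, so the first player wins.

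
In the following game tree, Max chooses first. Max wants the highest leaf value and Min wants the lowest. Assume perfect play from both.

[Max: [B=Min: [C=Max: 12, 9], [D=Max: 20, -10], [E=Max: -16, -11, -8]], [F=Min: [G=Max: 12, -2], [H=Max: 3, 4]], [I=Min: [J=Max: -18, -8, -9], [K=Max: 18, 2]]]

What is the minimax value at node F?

G: max(12, -2) = 12
H: max(3, 4) = 4
F: min(12, 4) = 4

4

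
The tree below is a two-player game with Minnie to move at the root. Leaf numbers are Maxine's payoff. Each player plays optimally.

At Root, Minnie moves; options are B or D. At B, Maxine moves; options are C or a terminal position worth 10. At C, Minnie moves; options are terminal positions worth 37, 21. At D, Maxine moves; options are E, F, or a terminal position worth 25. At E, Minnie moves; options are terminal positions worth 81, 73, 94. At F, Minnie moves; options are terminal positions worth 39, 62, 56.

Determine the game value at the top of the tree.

C (Minnie): min(37, 21) = 21
B (Maxine): max(21, 10) = 21
E (Minnie): min(81, 73, 94) = 73
F (Minnie): min(39, 62, 56) = 39
D (Maxine): max(73, 39, 25) = 73
Root (Minnie): min(21, 73) = 21

21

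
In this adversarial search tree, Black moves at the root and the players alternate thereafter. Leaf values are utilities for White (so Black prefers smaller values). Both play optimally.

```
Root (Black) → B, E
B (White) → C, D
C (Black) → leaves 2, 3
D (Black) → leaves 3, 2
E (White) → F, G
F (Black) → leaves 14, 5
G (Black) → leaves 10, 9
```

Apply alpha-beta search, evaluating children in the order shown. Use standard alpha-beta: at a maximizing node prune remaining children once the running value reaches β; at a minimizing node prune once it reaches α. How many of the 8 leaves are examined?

6

C [α=-∞,β=+∞]: v=2
D [α=2,β=+∞]: v=2
B [α=-∞,β=+∞]: v=2
F [α=-∞,β=2]: v=5
E [α=-∞,β=2]: v=5 after child 1 ≥ β → β-cutoff, skip 1
Root [α=-∞,β=+∞]: v=2
Leaves evaluated: 6 of 8.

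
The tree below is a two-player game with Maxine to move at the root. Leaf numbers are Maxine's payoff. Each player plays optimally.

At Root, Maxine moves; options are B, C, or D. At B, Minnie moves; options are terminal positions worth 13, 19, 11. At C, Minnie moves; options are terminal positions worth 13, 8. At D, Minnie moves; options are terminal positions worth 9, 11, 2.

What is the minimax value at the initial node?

B (Minnie): min(13, 19, 11) = 11
C (Minnie): min(13, 8) = 8
D (Minnie): min(9, 11, 2) = 2
Root (Maxine): max(11, 8, 2) = 11

11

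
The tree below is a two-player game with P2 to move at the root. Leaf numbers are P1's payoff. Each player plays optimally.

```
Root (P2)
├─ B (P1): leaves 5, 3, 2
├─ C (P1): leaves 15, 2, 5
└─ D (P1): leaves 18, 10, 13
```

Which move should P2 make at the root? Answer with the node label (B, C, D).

B

B (P1): max(5, 3, 2) = 5
C (P1): max(15, 2, 5) = 15
D (P1): max(18, 10, 13) = 18
Root (P2): min(5, 15, 18) = 5
P2 picks the child with the lowest value: B (value 5).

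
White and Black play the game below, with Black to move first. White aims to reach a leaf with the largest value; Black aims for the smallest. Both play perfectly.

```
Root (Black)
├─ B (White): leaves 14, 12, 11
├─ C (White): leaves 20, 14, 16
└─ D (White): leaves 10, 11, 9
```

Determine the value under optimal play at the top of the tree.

B (White): max(14, 12, 11) = 14
C (White): max(20, 14, 16) = 20
D (White): max(10, 11, 9) = 11
Root (Black): min(14, 20, 11) = 11

11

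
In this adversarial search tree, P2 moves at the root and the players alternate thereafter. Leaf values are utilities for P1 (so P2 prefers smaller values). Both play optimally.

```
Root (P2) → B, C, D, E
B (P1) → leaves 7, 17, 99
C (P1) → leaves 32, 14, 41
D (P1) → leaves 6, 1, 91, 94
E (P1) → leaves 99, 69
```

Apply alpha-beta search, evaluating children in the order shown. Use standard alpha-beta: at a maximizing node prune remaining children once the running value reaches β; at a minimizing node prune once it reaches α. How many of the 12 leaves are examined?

B [α=-∞,β=+∞]: v=99
C [α=-∞,β=99]: v=41
D [α=-∞,β=41]: v=91 after child 3 ≥ β → β-cutoff, skip 1
E [α=-∞,β=41]: v=99 after child 1 ≥ β → β-cutoff, skip 1
Root [α=-∞,β=+∞]: v=41
Leaves evaluated: 10 of 12.

10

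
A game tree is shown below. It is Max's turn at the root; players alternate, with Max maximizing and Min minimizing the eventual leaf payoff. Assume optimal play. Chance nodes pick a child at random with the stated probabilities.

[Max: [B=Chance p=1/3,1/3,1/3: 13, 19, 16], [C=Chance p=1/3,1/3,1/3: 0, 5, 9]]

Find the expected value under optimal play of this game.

16

B (Chance): 1/3·13 + 1/3·19 + 1/3·16 = 16
C (Chance): 1/3·0 + 1/3·5 + 1/3·9 = 4.67
Root (Max): max(16, 4.67) = 16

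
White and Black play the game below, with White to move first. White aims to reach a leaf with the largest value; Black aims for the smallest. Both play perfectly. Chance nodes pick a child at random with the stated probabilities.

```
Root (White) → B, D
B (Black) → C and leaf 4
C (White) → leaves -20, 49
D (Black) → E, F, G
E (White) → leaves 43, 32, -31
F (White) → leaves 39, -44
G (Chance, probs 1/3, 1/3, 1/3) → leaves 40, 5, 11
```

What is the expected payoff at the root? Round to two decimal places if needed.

18.67

C (White): max(-20, 49) = 49
B (Black): min(49, 4) = 4
E (White): max(43, 32, -31) = 43
F (White): max(39, -44) = 39
G (Chance): 1/3·40 + 1/3·5 + 1/3·11 = 18.67
D (Black): min(43, 39, 18.67) = 18.67
Root (White): max(4, 18.67) = 18.67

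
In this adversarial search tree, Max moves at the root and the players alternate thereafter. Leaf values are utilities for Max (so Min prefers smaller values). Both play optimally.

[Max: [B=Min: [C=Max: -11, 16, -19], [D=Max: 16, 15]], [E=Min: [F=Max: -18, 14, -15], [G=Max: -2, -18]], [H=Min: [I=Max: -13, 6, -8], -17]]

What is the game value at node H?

-17

I: max(-13, 6, -8) = 6
H: min(6, -17) = -17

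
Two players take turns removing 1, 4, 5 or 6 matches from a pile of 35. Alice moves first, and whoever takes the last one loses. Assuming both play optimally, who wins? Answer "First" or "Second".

Compute winning (W) and losing (L) positions by backward induction:
i:   0  1  2  3  4  5  6  7  8  9 10 11 12 13 14 15 16 17 18 19 20 21 22 23 24 25 26 27 28 29 30 31 32 33 34 35
     W  L  W  L  W  W  W  W  W  W  L  W  L  W  W  W  W  W  W  L  W  L  W  W  W  W  W  W  L  W  L  W  W  W  W  W
Position 35 is W, so the first player wins.

First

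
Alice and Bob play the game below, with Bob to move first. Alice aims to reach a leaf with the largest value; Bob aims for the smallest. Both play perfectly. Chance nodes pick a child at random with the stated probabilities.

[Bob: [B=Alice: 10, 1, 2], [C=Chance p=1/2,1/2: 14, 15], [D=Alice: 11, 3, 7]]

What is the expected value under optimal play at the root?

B (Alice): max(10, 1, 2) = 10
C (Chance): 1/2·14 + 1/2·15 = 14.5
D (Alice): max(11, 3, 7) = 11
Root (Bob): min(10, 14.5, 11) = 10

10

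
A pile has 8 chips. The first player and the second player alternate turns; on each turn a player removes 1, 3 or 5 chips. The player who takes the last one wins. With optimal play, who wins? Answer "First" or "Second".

Second

W/L table (W = player to move can force a win):
i:   0  1  2  3  4  5  6  7  8
     L  W  L  W  L  W  L  W  L
Position 8 is L, so the second player wins.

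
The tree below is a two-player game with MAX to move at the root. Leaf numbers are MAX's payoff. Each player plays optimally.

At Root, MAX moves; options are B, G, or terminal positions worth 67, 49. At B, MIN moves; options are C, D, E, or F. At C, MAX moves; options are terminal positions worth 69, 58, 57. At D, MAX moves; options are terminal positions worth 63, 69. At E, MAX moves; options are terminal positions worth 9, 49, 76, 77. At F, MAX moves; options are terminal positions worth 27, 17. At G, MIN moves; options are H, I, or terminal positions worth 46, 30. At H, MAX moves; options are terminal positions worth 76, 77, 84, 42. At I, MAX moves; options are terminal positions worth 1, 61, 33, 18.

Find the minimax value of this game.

67

C (MAX): max(69, 58, 57) = 69
D (MAX): max(63, 69) = 69
E (MAX): max(9, 49, 76, 77) = 77
F (MAX): max(27, 17) = 27
B (MIN): min(69, 69, 77, 27) = 27
H (MAX): max(76, 77, 84, 42) = 84
I (MAX): max(1, 61, 33, 18) = 61
G (MIN): min(84, 61, 46, 30) = 30
Root (MAX): max(27, 30, 67, 49) = 67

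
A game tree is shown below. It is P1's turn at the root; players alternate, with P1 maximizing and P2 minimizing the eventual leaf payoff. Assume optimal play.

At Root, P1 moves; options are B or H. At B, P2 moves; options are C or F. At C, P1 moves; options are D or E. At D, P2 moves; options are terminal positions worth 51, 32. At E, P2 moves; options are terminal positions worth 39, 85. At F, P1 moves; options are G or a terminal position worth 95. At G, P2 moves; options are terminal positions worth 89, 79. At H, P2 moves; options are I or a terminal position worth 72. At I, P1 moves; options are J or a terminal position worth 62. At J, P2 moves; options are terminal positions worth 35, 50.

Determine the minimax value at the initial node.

62

D (P2): min(51, 32) = 32
E (P2): min(39, 85) = 39
C (P1): max(32, 39) = 39
G (P2): min(89, 79) = 79
F (P1): max(79, 95) = 95
B (P2): min(39, 95) = 39
J (P2): min(35, 50) = 35
I (P1): max(35, 62) = 62
H (P2): min(62, 72) = 62
Root (P1): max(39, 62) = 62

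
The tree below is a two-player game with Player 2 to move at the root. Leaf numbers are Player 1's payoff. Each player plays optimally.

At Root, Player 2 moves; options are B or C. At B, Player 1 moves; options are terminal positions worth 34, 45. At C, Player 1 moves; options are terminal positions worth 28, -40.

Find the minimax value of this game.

B (Player 1): max(34, 45) = 45
C (Player 1): max(28, -40) = 28
Root (Player 2): min(45, 28) = 28

28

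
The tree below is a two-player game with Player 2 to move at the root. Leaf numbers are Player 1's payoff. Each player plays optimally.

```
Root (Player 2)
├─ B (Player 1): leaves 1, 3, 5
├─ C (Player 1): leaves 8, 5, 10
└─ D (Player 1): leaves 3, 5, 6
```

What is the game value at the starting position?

B (Player 1): max(1, 3, 5) = 5
C (Player 1): max(8, 5, 10) = 10
D (Player 1): max(3, 5, 6) = 6
Root (Player 2): min(5, 10, 6) = 5

5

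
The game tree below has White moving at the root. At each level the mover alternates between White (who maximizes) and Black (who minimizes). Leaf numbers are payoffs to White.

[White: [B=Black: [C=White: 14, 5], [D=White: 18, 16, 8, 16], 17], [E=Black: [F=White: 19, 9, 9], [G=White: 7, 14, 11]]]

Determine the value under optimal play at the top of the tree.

C (White): max(14, 5) = 14
D (White): max(18, 16, 8, 16) = 18
B (Black): min(14, 18, 17) = 14
F (White): max(19, 9, 9) = 19
G (White): max(7, 14, 11) = 14
E (Black): min(19, 14) = 14
Root (White): max(14, 14) = 14

14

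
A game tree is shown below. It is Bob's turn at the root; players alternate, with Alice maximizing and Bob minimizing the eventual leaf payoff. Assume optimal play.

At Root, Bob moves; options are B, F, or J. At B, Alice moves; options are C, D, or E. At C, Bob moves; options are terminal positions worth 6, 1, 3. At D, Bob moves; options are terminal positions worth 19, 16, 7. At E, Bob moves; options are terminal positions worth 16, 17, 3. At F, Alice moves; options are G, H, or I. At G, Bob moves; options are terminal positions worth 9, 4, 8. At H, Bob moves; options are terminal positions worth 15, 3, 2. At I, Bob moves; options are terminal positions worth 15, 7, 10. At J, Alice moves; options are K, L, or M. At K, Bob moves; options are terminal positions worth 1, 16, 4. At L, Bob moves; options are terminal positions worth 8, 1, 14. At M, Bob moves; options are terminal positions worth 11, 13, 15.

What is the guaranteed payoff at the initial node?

C (Bob): min(6, 1, 3) = 1
D (Bob): min(19, 16, 7) = 7
E (Bob): min(16, 17, 3) = 3
B (Alice): max(1, 7, 3) = 7
G (Bob): min(9, 4, 8) = 4
H (Bob): min(15, 3, 2) = 2
I (Bob): min(15, 7, 10) = 7
F (Alice): max(4, 2, 7) = 7
K (Bob): min(1, 16, 4) = 1
L (Bob): min(8, 1, 14) = 1
M (Bob): min(11, 13, 15) = 11
J (Alice): max(1, 1, 11) = 11
Root (Bob): min(7, 7, 11) = 7

7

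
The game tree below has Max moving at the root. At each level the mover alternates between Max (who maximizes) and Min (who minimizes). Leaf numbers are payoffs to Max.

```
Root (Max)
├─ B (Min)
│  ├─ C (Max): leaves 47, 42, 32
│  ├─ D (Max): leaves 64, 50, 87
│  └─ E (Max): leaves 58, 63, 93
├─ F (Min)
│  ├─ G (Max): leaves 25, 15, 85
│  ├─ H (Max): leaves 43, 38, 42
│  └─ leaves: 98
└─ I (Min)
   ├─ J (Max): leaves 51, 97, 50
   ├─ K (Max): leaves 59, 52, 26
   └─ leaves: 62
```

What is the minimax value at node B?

47

C: max(47, 42, 32) = 47
D: max(64, 50, 87) = 87
E: max(58, 63, 93) = 93
B: min(47, 87, 93) = 47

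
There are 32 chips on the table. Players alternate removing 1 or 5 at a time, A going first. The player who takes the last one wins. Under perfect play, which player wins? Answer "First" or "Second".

W/L table (W = player to move can force a win):
i:   0  1  2  3  4  5  6  7  8  9 10 11 12 13 14 15 16 17 18 19 20 21 22 23 24 25 26 27 28 29 30 31 32
     L  W  L  W  L  W  L  W  L  W  L  W  L  W  L  W  L  W  L  W  L  W  L  W  L  W  L  W  L  W  L  W  L
Position 32 is L, so the second player wins.

Second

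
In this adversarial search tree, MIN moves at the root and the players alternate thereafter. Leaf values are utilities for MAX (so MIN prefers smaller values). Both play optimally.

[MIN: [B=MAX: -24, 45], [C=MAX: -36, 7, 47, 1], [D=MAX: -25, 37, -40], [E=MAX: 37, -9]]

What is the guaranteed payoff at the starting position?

37

B (MAX): max(-24, 45) = 45
C (MAX): max(-36, 7, 47, 1) = 47
D (MAX): max(-25, 37, -40) = 37
E (MAX): max(37, -9) = 37
Root (MIN): min(45, 47, 37, 37) = 37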